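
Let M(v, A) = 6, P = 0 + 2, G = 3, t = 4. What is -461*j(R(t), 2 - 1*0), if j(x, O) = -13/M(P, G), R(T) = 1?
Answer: 5993/6 ≈ 998.83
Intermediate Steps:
P = 2
j(x, O) = -13/6
-461*j(R(t), 2 - 1*0) = -461*(-13/6) = 5993/6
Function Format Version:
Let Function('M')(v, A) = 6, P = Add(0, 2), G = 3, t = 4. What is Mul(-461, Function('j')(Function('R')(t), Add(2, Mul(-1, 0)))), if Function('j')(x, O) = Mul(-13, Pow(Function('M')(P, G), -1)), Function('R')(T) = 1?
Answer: Rational(5993, 6) ≈ 998.83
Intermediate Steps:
P = 2
Function('j')(x, O) = Rational(-13, 6) (Function('j')(x, O) = Mul(-13, Pow(6, -1)) = Mul(-13, Rational(1, 6)) = Rational(-13, 6))
Mul(-461, Function('j')(Function('R')(t), Add(2, Mul(-1, 0)))) = Mul(-461, Rational(-13, 6)) = Rational(5993, 6)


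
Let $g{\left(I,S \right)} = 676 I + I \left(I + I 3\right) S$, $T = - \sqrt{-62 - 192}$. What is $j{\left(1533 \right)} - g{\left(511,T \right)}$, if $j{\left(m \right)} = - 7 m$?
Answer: $-356167 + 1044484 i \sqrt{254} \approx -3.5617 \cdot 10^{5} + 1.6646 \cdot 10^{7} i$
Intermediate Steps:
$T = - i \sqrt{254}$ ($T = - \sqrt{-254} = - i \sqrt{254} \approx - 15.937 i$)
$g{\left(I,S \right)} = 676 I + 4 S I^{2}$ ($g{\left(I,S \right)} = 676 I + I \left(I + 3 I\right) S = 676 I + I 4 I S = 676 I + 4 I^{2} S = 676 I + 4 S I^{2}$)
$j{\left(1533 \right)} - g{\left(511,T \right)} = \left(-7\right) 1533 - 4 \cdot 511 \left(169 + 511 \left(- i \sqrt{254}\right)\right) = -10731 - 4 \cdot 511 \left(169 - 511 i \sqrt{254}\right) = -10731 - \left(345436 - 1044484 i \sqrt{254}\right) = -356167 + 1044484 i \sqrt{254}$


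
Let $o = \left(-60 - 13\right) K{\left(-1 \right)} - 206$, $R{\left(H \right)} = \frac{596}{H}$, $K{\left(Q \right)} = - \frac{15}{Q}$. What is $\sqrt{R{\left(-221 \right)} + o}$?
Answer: $\frac{9 i \sqrt{786097}}{221} \approx 36.107 i$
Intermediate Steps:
$o = -1301$ ($o = \left(-60 - 13\right) \left(- \frac{15}{-1}\right) - 206 = \left(-60 - 13\right) \left(\left(-15\right) \left(-1\right)\right) - 206 = \left(-73\right) 15 - 206 = -1095 - 206 = -1301$)
$\sqrt{R{\left(-221 \right)} + o} = \sqrt{\frac{596}{-221} - 1301} = \sqrt{596 \left(- \frac{1}{221}\right) - 1301} = \sqrt{- \frac{596}{221} - 1301} = \sqrt{- \frac{288117}{221}} = \frac{9 i \sqrt{786097}}{221}$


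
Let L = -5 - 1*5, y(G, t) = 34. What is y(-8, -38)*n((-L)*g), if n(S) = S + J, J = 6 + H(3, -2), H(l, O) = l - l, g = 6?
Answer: 2244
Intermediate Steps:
H(l, O) = 0
L = -10 (L = -5 - 5 = -10)
J = 6 (J = 6 + 0 = 6)
n(S) = 6 + S (n(S) = S + 6 = 6 + S)
y(-8, -38)*n((-L)*g) = 34*(6 - 1*(-10)*6) = 34*(6 + 10*6) = 34*(6 + 60) = 34*66 = 2244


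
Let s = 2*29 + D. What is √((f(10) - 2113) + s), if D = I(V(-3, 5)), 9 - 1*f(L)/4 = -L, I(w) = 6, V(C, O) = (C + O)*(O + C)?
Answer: I*√1973 ≈ 44.418*I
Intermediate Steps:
V(C, O) = (C + O)² (V(C, O) = (C + O)*(C + O) = (C + O)²)
f(L) = 36 + 4*L (f(L) = 36 - (-4)*L = 36 + 4*L)
D = 6
s = 64 (s = 2*29 + 6 = 58 + 6 = 64)
√((f(10) - 2113) + s) = √(((36 + 4*10) - 2113) + 64) = √(((36 + 40) - 2113) + 64) = √((76 - 2113) + 64) = √(-2037 + 64) = √(-1973) = I*√1973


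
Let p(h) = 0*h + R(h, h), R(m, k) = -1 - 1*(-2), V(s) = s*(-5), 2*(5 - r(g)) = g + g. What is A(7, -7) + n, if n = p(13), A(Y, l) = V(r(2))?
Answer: -14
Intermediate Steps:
r(g) = 5 - g (r(g) = 5 - (g + g)/2 = 5 - g)
V(s) = -5*s
R(m, k) = 1 (R(m, k) = -1 + 2 = 1)
A(Y, l) = -15 (A(Y, l) = -5*(5 - 1*2) = -5*(5 - 2) = -5*3 = -15)
p(h) = 1 (p(h) = 0*h + 1 = 0 + 1 = 1)
n = 1
A(7, -7) + n = -15 + 1 = -14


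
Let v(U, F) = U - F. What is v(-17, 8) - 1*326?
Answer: -351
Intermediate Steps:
v(-17, 8) - 1*326 = (-17 - 1*8) - 1*326 = (-17 - 8) - 326 = -25 - 326 = -351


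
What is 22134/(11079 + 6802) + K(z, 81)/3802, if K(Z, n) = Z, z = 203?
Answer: 87783311/67983562 ≈ 1.2912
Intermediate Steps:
22134/(11079 + 6802) + K(z, 81)/3802 = 22134/(11079 + 6802) + 203/3802 = 22134/17881 + 203*(1/3802) = 22134*(1/17881) + 203/3802 = 22134/17881 + 203/3802 = 87783311/67983562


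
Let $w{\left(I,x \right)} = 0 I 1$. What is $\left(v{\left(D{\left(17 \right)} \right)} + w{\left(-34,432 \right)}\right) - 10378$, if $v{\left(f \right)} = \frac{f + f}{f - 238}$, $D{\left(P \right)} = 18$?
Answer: $- \frac{570799}{55} \approx -10378.0$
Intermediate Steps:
$v{\left(f \right)} = \frac{2 f}{-238 + f}$
$w{\left(I,x \right)} = 0$ ($w{\left(I,x \right)} = 0 \cdot 1 = 0$)
$\left(v{\left(D{\left(17 \right)} \right)} + w{\left(-34,432 \right)}\right) - 10378 = \left(2 \cdot 18 \frac{1}{-238 + 18} + 0\right) - 10378 = \left(2 \cdot 18 \frac{1}{-220} + 0\right) - 10378 = \left(2 \cdot 18 \left(- \frac{1}{220}\right) + 0\right) - 10378 = \left(- \frac{9}{55} + 0\right) - 10378 = - \frac{9}{55} - 10378 = - \frac{570799}{55}$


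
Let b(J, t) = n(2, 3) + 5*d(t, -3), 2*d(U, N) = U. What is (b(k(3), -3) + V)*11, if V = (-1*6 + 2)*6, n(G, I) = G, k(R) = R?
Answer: -649/2 ≈ -324.50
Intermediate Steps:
d(U, N) = U/2
b(J, t) = 2 + 5*t/2 (b(J, t) = 2 + 5*(t/2) = 2 + 5*t/2)
V = -24 (V = (-6 + 2)*6 = -4*6 = -24)
(b(k(3), -3) + V)*11 = ((2 + (5/2)*(-3)) - 24)*11 = ((2 - 15/2) - 24)*11 = (-11/2 - 24)*11 = -59/2*11 = -649/2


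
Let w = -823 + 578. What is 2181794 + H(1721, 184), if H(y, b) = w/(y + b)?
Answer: 831263465/381 ≈ 2.1818e+6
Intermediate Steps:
w = -245
H(y, b) = -245/(b + y) (H(y, b) = -245/(y + b) = -245/(b + y))
2181794 + H(1721, 184) = 2181794 - 245/(184 + 1721) = 2181794 - 245/1905 = 2181794 - 245*1/1905 = 2181794 - 49/381 = 831263465/381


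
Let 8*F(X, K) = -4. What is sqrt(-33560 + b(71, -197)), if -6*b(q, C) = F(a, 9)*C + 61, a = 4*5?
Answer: I*sqrt(1209117)/6 ≈ 183.27*I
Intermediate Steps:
a = 20
F(X, K) = -1/2 (F(X, K) = (1/8)*(-4) = -1/2)
b(q, C) = -61/6 + C/12 (b(q, C) = -(-C/2 + 61)/6 = -(61 - C/2)/6 = -61/6 + C/12)
sqrt(-33560 + b(71, -197)) = sqrt(-33560 + (-61/6 + (1/12)*(-197))) = sqrt(-33560 + (-61/6 - 197/12)) = sqrt(-33560 - 319/12) = sqrt(-403039/12) = I*sqrt(1209117)/6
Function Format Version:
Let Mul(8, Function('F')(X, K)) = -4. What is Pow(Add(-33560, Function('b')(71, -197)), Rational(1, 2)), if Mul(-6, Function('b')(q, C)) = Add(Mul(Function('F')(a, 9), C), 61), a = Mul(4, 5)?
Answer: Mul(Rational(1, 6), I, Pow(1209117, Rational(1, 2))) ≈ Mul(183.27, I)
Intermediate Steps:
a = 20
Function('F')(X, K) = Rational(-1, 2) (Function('F')(X, K) = Mul(Rational(1, 8), -4) = Rational(-1, 2))
Function('b')(q, C) = Add(Rational(-61, 6), Mul(Rational(1, 12), C)) (Function('b')(q, C) = Mul(Rational(-1, 6), Add(Mul(Rational(-1, 2), C), 61)) = Mul(Rational(-1, 6), Add(61, Mul(Rational(-1, 2), C))) = Add(Rational(-61, 6), Mul(Rational(1, 12), C)))
Pow(Add(-33560, Function('b')(71, -197)), Rational(1, 2)) = Pow(Add(-33560, Add(Rational(-61, 6), Mul(Rational(1, 12), -197))), Rational(1, 2)) = Pow(Add(-33560, Add(Rational(-61, 6), Rational(-197, 12))), Rational(1, 2)) = Pow(Add(-33560, Rational(-319, 12)), Rational(1, 2)) = Pow(Rational(-403039, 12), Rational(1, 2)) = Mul(Rational(1, 6), I, Pow(1209117, Rational(1, 2)))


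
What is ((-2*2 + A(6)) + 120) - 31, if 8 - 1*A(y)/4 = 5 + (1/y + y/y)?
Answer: 277/3 ≈ 92.333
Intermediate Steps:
A(y) = 8 - 4/y (A(y) = 32 - 4*(5 + (1/y + y/y)) = 32 - 4*(5 + (1/y + 1)) = 32 - 4*(5 + (1 + 1/y)) = 32 - 4*(6 + 1/y) = 32 + (-24 - 4/y) = 8 - 4/y)
((-2*2 + A(6)) + 120) - 31 = ((-2*2 + (8 - 4/6)) + 120) - 31 = ((-4 + (8 - 4*⅙)) + 120) - 31 = ((-4 + (8 - ⅔)) + 120) - 31 = ((-4 + 22/3) + 120) - 31 = (10/3 + 120) - 31 = 370/3 - 31 = 277/3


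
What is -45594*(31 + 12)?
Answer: -1960542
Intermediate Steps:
-45594*(31 + 12) = -45594*43 = -2533*774 = -1960542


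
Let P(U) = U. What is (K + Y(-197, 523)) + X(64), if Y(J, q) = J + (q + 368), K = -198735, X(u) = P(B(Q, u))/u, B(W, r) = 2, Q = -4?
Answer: -6337311/32 ≈ -1.9804e+5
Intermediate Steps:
X(u) = 2/u
Y(J, q) = 368 + J + q (Y(J, q) = J + (368 + q) = 368 + J + q)
(K + Y(-197, 523)) + X(64) = (-198735 + (368 - 197 + 523)) + 2/64 = (-198735 + 694) + 2*(1/64) = -198041 + 1/32 = -6337311/32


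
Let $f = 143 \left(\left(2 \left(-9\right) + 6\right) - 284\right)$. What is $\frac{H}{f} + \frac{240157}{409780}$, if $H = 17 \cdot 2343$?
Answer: $- \frac{139922311}{394208360} \approx -0.35495$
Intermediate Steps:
$f = -42328$ ($f = 143 \left(\left(-18 + 6\right) - 284\right) = 143 \left(-12 - 284\right) = 143 \left(-296\right) = -42328$)
$H = 39831$
$\frac{H}{f} + \frac{240157}{409780} = \frac{39831}{-42328} + \frac{240157}{409780} = 39831 \left(- \frac{1}{42328}\right) + 240157 \cdot \frac{1}{409780} = - \frac{3621}{3848} + \frac{240157}{409780} = - \frac{139922311}{394208360}$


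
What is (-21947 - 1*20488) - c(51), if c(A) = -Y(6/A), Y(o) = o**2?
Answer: -12263711/289 ≈ -42435.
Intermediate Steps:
c(A) = -36/A**2 (c(A) = -(6/A)**2 = -36/A**2)
(-21947 - 1*20488) - c(51) = (-21947 - 1*20488) - (-36)/51**2 = (-21947 - 20488) - (-36)/2601 = -42435 - 1*(-4/289) = -42435 + 4/289 = -12263711/289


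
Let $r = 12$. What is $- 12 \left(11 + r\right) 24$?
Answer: $-6624$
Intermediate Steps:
$- 12 \left(11 + r\right) 24 = - 12 \left(11 + 12\right) 24 = \left(-12\right) 23 \cdot 24 = \left(-276\right) 24 = -6624$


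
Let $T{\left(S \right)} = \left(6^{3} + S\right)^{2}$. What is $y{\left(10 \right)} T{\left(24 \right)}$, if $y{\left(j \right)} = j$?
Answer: $576000$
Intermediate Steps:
$T{\left(S \right)} = \left(216 + S\right)^{2}$
$y{\left(10 \right)} T{\left(24 \right)} = 10 \left(216 + 24\right)^{2} = 10 \cdot 240^{2} = 10 \cdot 57600 = 576000$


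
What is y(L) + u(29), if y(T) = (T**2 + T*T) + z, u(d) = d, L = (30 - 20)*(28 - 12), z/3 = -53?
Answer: 51070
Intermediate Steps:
z = -159 (z = 3*(-53) = -159)
L = 160 (L = 10*16 = 160)
y(T) = -159 + 2*T**2 (y(T) = (T**2 + T*T) - 159 = (T**2 + T**2) - 159 = 2*T**2 - 159 = -159 + 2*T**2)
y(L) + u(29) = (-159 + 2*160**2) + 29 = (-159 + 2*25600) + 29 = (-159 + 51200) + 29 = 51041 + 29 = 51070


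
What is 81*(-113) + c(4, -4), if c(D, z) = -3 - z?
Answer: -9152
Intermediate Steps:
81*(-113) + c(4, -4) = 81*(-113) + (-3 - 1*(-4)) = -9153 + (-3 + 4) = -9153 + 1 = -9152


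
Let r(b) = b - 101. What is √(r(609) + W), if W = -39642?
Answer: I*√39134 ≈ 197.82*I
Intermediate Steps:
r(b) = -101 + b
√(r(609) + W) = √((-101 + 609) - 39642) = √(508 - 39642) = √(-39134) = I*√39134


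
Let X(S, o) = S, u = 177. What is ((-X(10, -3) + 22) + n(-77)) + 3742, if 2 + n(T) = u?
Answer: 3929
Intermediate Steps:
n(T) = 175 (n(T) = -2 + 177 = 175)
((-X(10, -3) + 22) + n(-77)) + 3742 = ((-1*10 + 22) + 175) + 3742 = ((-10 + 22) + 175) + 3742 = (12 + 175) + 3742 = 187 + 3742 = 3929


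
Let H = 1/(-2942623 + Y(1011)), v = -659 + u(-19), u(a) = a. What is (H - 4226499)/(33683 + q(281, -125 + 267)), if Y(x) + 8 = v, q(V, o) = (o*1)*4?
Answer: -1777127506456/14401610937 ≈ -123.40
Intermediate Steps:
q(V, o) = 4*o (q(V, o) = o*4 = 4*o)
v = -678 (v = -659 - 19 = -678)
Y(x) = -686 (Y(x) = -8 - 678 = -686)
H = -1/2943309 (H = 1/(-2942623 - 686) = 1/(-2943309) = -1/2943309 ≈ -3.3975e-7)
(H - 4226499)/(33683 + q(281, -125 + 267)) = (-1/2943309 - 4226499)/(33683 + 4*(-125 + 267)) = -12439892545192/(2943309*(33683 + 4*142)) = -12439892545192/(2943309*(33683 + 568)) = -12439892545192/2943309/34251 = -12439892545192/2943309*1/34251 = -1777127506456/14401610937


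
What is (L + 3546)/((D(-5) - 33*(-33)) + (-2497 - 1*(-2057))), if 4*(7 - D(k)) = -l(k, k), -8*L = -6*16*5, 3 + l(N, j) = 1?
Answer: 2404/437 ≈ 5.5011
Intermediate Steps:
l(N, j) = -2 (l(N, j) = -3 + 1 = -2)
L = 60 (L = -(-6*16)*5/8 = -(-12)*5 = -⅛*(-480) = 60)
D(k) = 13/2 (D(k) = 7 - (-1)*(-2)/4 = 7 - ¼*2 = 7 - ½ = 13/2)
(L + 3546)/((D(-5) - 33*(-33)) + (-2497 - 1*(-2057))) = (60 + 3546)/((13/2 - 33*(-33)) + (-2497 - 1*(-2057))) = 3606/((13/2 + 1089) + (-2497 + 2057)) = 3606/(2191/2 - 440) = 3606/(1311/2) = 3606*(2/1311) = 2404/437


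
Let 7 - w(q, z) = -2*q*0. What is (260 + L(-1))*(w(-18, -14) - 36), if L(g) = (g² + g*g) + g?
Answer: -7569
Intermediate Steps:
w(q, z) = 7 (w(q, z) = 7 - (-2*q)*0 = 7 - 1*0 = 7 + 0 = 7)
L(g) = g + 2*g² (L(g) = (g² + g²) + g = 2*g² + g = g + 2*g²)
(260 + L(-1))*(w(-18, -14) - 36) = (260 - (1 + 2*(-1)))*(7 - 36) = (260 - (1 - 2))*(-29) = (260 - 1*(-1))*(-29) = (260 + 1)*(-29) = 261*(-29) = -7569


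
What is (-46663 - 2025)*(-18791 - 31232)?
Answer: 2435519824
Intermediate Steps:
(-46663 - 2025)*(-18791 - 31232) = -48688*(-50023) = 2435519824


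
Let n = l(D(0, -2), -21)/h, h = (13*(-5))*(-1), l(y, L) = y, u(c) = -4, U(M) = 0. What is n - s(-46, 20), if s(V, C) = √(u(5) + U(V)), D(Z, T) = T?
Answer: -2/65 - 2*I ≈ -0.030769 - 2.0*I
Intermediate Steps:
h = 65 (h = -65*(-1) = 65)
s(V, C) = 2*I (s(V, C) = √(-4 + 0) = √(-4) = 2*I)
n = -2/65 ≈ -0.030769
n - s(-46, 20) = -2/65 - 2*I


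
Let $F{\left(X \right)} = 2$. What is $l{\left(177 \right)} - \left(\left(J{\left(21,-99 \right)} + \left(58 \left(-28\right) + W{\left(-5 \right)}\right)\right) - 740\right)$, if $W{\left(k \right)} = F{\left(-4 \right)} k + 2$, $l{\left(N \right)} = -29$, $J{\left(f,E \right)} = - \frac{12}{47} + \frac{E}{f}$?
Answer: $\frac{772482}{329} \approx 2348.0$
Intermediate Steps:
$J{\left(f,E \right)} = - \frac{12}{47} + \frac{E}{f}$ ($J{\left(f,E \right)} = \left(-12\right) \frac{1}{47} + \frac{E}{f} = - \frac{12}{47} + \frac{E}{f}$)
$W{\left(k \right)} = 2 + 2 k$ ($W{\left(k \right)} = 2 k + 2 = 2 + 2 k$)
$l{\left(177 \right)} - \left(\left(J{\left(21,-99 \right)} + \left(58 \left(-28\right) + W{\left(-5 \right)}\right)\right) - 740\right) = -29 - \left(\left(\left(- \frac{12}{47} - \frac{99}{21}\right) + \left(58 \left(-28\right) + \left(2 + 2 \left(-5\right)\right)\right)\right) - 740\right) = -29 - \left(\left(\left(- \frac{12}{47} - \frac{33}{7}\right) + \left(-1624 + \left(2 - 10\right)\right)\right) - 740\right) = -29 - \left(\left(\left(- \frac{12}{47} - \frac{33}{7}\right) - 1632\right) - 740\right) = -29 - \left(\left(- \frac{1635}{329} - 1632\right) - 740\right) = -29 - \left(- \frac{538563}{329} - 740\right) = -29 - - \frac{782023}{329} = -29 + \frac{782023}{329} = \frac{772482}{329}$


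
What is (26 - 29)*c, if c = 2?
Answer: -6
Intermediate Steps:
(26 - 29)*c = (26 - 29)*2 = -3*2 = -6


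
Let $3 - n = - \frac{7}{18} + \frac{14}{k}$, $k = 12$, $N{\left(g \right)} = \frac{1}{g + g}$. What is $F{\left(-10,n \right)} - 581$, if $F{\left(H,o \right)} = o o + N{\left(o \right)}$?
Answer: $- \frac{1865711}{3240} \approx -575.84$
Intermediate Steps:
$N{\left(g \right)} = \frac{1}{2 g}$
$n = \frac{20}{9}$ ($n = 3 - \left(- \frac{7}{18} + \frac{14}{12}\right) = 3 - \left(\left(-7\right) \frac{1}{18} + 14 \cdot \frac{1}{12}\right) = 3 - \left(- \frac{7}{18} + \frac{7}{6}\right) = 3 - \frac{7}{9} = \frac{20}{9} \approx 2.2222$)
$F{\left(H,o \right)} = o^{2} + \frac{1}{2 o}$ ($F{\left(H,o \right)} = o o + \frac{1}{2 o} = o^{2} + \frac{1}{2 o}$)
$F{\left(-10,n \right)} - 581 = \frac{\frac{1}{2} + \left(\frac{20}{9}\right)^{3}}{\frac{20}{9}} - 581 = \frac{9 \left(\frac{1}{2} + \frac{8000}{729}\right)}{20} - 581 = \frac{9}{20} \cdot \frac{16729}{1458} - 581 = \frac{16729}{3240} - 581 = - \frac{1865711}{3240}$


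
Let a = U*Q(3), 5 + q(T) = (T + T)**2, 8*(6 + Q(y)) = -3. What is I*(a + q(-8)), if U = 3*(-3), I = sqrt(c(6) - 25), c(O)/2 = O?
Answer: 2467*I*sqrt(13)/8 ≈ 1111.9*I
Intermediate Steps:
Q(y) = -51/8 (Q(y) = -6 + (1/8)*(-3) = -6 - 3/8 = -51/8)
c(O) = 2*O
q(T) = -5 + 4*T**2 (q(T) = -5 + (T + T)**2 = -5 + (2*T)**2 = -5 + 4*T**2)
I = I*sqrt(13) (I = sqrt(2*6 - 25) = sqrt(12 - 25) = sqrt(-13) = I*sqrt(13) ≈ 3.6056*I)
U = -9
a = 459/8 (a = -9*(-51/8) = 459/8 ≈ 57.375)
I*(a + q(-8)) = (I*sqrt(13))*(459/8 + (-5 + 4*(-8)**2)) = (I*sqrt(13))*(459/8 + (-5 + 4*64)) = (I*sqrt(13))*(459/8 + (-5 + 256)) = (I*sqrt(13))*(459/8 + 251) = (I*sqrt(13))*(2467/8) = 2467*I*sqrt(13)/8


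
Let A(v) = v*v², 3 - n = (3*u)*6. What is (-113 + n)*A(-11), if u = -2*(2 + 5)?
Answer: -189002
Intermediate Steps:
u = -14 (u = -2*7 = -14)
n = 255 (n = 3 - 3*(-14)*6 = 3 - (-42)*6 = 3 - 1*(-252) = 3 + 252 = 255)
A(v) = v³
(-113 + n)*A(-11) = (-113 + 255)*(-11)³ = 142*(-1331) = -189002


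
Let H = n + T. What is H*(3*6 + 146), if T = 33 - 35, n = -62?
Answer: -10496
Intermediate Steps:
T = -2
H = -64 (H = -62 - 2 = -64)
H*(3*6 + 146) = -64*(3*6 + 146) = -64*(18 + 146) = -64*164 = -10496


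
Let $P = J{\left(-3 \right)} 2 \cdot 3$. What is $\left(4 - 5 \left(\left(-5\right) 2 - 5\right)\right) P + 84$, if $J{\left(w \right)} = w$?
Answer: $-1338$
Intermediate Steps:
$P = -18$ ($P = \left(-3\right) 2 \cdot 3 = \left(-6\right) 3 = -18$)
$\left(4 - 5 \left(\left(-5\right) 2 - 5\right)\right) P + 84 = \left(4 - 5 \left(\left(-5\right) 2 - 5\right)\right) \left(-18\right) + 84 = \left(4 - 5 \left(-10 - 5\right)\right) \left(-18\right) + 84 = \left(4 - -75\right) \left(-18\right) + 84 = \left(4 + 75\right) \left(-18\right) + 84 = 79 \left(-18\right) + 84 = -1422 + 84 = -1338$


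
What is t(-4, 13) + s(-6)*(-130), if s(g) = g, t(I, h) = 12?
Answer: 792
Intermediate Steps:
t(-4, 13) + s(-6)*(-130) = 12 - 6*(-130) = 12 + 780 = 792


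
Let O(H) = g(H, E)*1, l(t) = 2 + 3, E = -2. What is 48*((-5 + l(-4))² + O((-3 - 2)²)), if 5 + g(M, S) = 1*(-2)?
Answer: -336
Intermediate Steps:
l(t) = 5
g(M, S) = -7 (g(M, S) = -5 + 1*(-2) = -5 - 2 = -7)
O(H) = -7 (O(H) = -7*1 = -7)
48*((-5 + l(-4))² + O((-3 - 2)²)) = 48*((-5 + 5)² - 7) = 48*(0² - 7) = 48*(0 - 7) = 48*(-7) = -336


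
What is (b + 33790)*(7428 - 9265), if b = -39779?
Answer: 11001793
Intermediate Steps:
(b + 33790)*(7428 - 9265) = (-39779 + 33790)*(7428 - 9265) = -5989*(-1837) = 11001793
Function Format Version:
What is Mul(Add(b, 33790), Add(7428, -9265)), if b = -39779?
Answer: 11001793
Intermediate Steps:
Mul(Add(b, 33790), Add(7428, -9265)) = Mul(Add(-39779, 33790), Add(7428, -9265)) = Mul(-5989, -1837) = 11001793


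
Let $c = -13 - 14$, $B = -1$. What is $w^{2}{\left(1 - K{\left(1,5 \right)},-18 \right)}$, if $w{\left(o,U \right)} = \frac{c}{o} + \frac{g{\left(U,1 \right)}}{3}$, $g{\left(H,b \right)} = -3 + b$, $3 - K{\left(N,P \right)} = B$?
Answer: $\frac{625}{9} \approx 69.444$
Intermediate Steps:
$K{\left(N,P \right)} = 4$ ($K{\left(N,P \right)} = 3 - -1 = 3 + 1 = 4$)
$c = -27$ ($c = -13 - 14 = -27$)
$w{\left(o,U \right)} = - \frac{2}{3} - \frac{27}{o}$ ($w{\left(o,U \right)} = - \frac{27}{o} + \frac{-3 + 1}{3} = - \frac{27}{o} - \frac{2}{3} = - \frac{2}{3} - \frac{27}{o}$)
$w^{2}{\left(1 - K{\left(1,5 \right)},-18 \right)} = \left(- \frac{2}{3} - \frac{27}{1 - 4}\right)^{2} = \left(- \frac{2}{3} - \frac{27}{-3}\right)^{2} = \left(- \frac{2}{3} - -9\right)^{2} = \left(- \frac{2}{3} + 9\right)^{2} = \left(\frac{25}{3}\right)^{2} = \frac{625}{9}$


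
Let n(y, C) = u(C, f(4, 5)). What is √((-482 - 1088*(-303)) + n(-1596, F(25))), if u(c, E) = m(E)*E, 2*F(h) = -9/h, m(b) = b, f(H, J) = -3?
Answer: √329191 ≈ 573.75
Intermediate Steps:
F(h) = -9/(2*h) (F(h) = (-9/h)/2 = -9/(2*h))
u(c, E) = E² (u(c, E) = E*E = E²)
n(y, C) = 9 (n(y, C) = (-3)² = 9)
√((-482 - 1088*(-303)) + n(-1596, F(25))) = √((-482 - 1088*(-303)) + 9) = √((-482 + 329664) + 9) = √(329182 + 9) = √329191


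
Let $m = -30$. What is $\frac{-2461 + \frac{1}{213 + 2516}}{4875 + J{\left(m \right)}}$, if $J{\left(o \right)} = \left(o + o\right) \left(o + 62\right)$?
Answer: $- \frac{6716068}{8064195} \approx -0.83283$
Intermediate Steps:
$J{\left(o \right)} = 2 o \left(62 + o\right)$
$\frac{-2461 + \frac{1}{213 + 2516}}{4875 + J{\left(m \right)}} = \frac{-2461 + \frac{1}{213 + 2516}}{4875 + 2 \left(-30\right) \left(62 - 30\right)} = \frac{-2461 + \frac{1}{2729}}{4875 + 2 \left(-30\right) 32} = \frac{-2461 + \frac{1}{2729}}{4875 - 1920} = - \frac{6716068}{2729 \cdot 2955} = \left(- \frac{6716068}{2729}\right) \frac{1}{2955} = - \frac{6716068}{8064195}$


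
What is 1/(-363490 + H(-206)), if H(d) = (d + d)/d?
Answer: -1/363488 ≈ -2.7511e-6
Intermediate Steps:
H(d) = 2 (H(d) = (2*d)/d = 2)
1/(-363490 + H(-206)) = 1/(-363490 + 2) = 1/(-363488) = -1/363488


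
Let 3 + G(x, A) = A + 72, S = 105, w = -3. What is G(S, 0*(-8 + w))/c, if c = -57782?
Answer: -69/57782 ≈ -0.0011941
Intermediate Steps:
G(x, A) = 69 + A (G(x, A) = -3 + (A + 72) = -3 + (72 + A) = 69 + A)
G(S, 0*(-8 + w))/c = (69 + 0*(-8 - 3))/(-57782) = (69 + 0*(-11))*(-1/57782) = (69 + 0)*(-1/57782) = 69*(-1/57782) = -69/57782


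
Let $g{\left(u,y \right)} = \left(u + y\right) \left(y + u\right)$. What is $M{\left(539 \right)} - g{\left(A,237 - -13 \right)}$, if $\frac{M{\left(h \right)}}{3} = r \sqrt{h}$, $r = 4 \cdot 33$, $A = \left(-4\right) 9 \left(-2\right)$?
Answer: $-103684 + 2772 \sqrt{11} \approx -94490.0$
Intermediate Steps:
$A = 72$ ($A = \left(-36\right) \left(-2\right) = 72$)
$r = 132$
$g{\left(u,y \right)} = \left(u + y\right)^{2}$ ($g{\left(u,y \right)} = \left(u + y\right) \left(u + y\right) = \left(u + y\right)^{2}$)
$M{\left(h \right)} = 396 \sqrt{h}$ ($M{\left(h \right)} = 3 \cdot 132 \sqrt{h} = 396 \sqrt{h}$)
$M{\left(539 \right)} - g{\left(A,237 - -13 \right)} = 396 \sqrt{539} - \left(72 + \left(237 - -13\right)\right)^{2} = 396 \cdot 7 \sqrt{11} - \left(72 + \left(237 + 13\right)\right)^{2} = 2772 \sqrt{11} - \left(72 + 250\right)^{2} = 2772 \sqrt{11} - 322^{2} = 2772 \sqrt{11} - 103684 = -103684 + 2772 \sqrt{11}$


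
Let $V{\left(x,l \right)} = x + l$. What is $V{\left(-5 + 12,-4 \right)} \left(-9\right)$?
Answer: $-27$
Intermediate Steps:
$V{\left(x,l \right)} = l + x$
$V{\left(-5 + 12,-4 \right)} \left(-9\right) = \left(-4 + \left(-5 + 12\right)\right) \left(-9\right) = \left(-4 + 7\right) \left(-9\right) = 3 \left(-9\right) = -27$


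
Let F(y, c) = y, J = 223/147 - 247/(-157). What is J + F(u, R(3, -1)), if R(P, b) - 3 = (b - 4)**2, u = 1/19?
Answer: 1378159/438501 ≈ 3.1429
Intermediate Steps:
J = 71320/23079 (J = 223*(1/147) - 247*(-1/157) = 223/147 + 247/157 = 71320/23079 ≈ 3.0903)
u = 1/19 ≈ 0.052632
R(P, b) = 3 + (-4 + b)**2 (R(P, b) = 3 + (b - 4)**2 = 3 + (-4 + b)**2)
J + F(u, R(3, -1)) = 71320/23079 + 1/19 = 1378159/438501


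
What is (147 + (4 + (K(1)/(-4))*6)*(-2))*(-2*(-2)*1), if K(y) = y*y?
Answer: 568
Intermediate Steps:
K(y) = y**2
(147 + (4 + (K(1)/(-4))*6)*(-2))*(-2*(-2)*1) = (147 + (4 + (1**2/(-4))*6)*(-2))*(-2*(-2)*1) = (147 + (4 + (1*(-1/4))*6)*(-2))*(4*1) = (147 + (4 - 1/4*6)*(-2))*4 = (147 + (4 - 3/2)*(-2))*4 = (147 + (5/2)*(-2))*4 = (147 - 5)*4 = 142*4 = 568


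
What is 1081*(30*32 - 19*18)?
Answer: 668058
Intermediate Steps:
1081*(30*32 - 19*18) = 1081*(960 - 342) = 1081*618 = 668058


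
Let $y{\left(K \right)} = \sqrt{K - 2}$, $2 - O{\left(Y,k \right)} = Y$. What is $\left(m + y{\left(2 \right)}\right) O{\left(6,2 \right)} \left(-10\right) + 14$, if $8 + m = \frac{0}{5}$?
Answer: $-306$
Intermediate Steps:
$O{\left(Y,k \right)} = 2 - Y$
$m = -8$ ($m = -8 + \frac{0}{5} = -8 + 0 \cdot \frac{1}{5} = -8 + 0 = -8$)
$y{\left(K \right)} = \sqrt{-2 + K}$
$\left(m + y{\left(2 \right)}\right) O{\left(6,2 \right)} \left(-10\right) + 14 = \left(-8 + \sqrt{-2 + 2}\right) \left(2 - 6\right) \left(-10\right) + 14 = \left(-8 + \sqrt{0}\right) \left(2 - 6\right) \left(-10\right) + 14 = \left(-8 + 0\right) \left(-4\right) \left(-10\right) + 14 = \left(-8\right) \left(-4\right) \left(-10\right) + 14 = 32 \left(-10\right) + 14 = -320 + 14 = -306$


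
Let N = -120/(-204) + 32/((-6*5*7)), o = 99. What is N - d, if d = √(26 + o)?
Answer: 778/1785 - 5*√5 ≈ -10.744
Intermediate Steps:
N = 778/1785 (N = -120*(-1/204) + 32/((-30*7)) = 10/17 + 32/(-210) = 10/17 + 32*(-1/210) = 10/17 - 16/105 = 778/1785 ≈ 0.43585)
d = 5*√5 (d = √(26 + 99) = √125 = 5*√5 ≈ 11.180)
N - d = 778/1785 - 5*√5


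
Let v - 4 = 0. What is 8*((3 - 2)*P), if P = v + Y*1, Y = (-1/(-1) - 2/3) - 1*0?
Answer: 104/3 ≈ 34.667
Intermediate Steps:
Y = 1/3 (Y = (-1*(-1) - 2*1/3) + 0 = (1 - 2/3) + 0 = 1/3 + 0 = 1/3 ≈ 0.33333)
v = 4 (v = 4 + 0 = 4)
P = 13/3 (P = 4 + (1/3)*1 = 4 + 1/3 = 13/3 ≈ 4.3333)
8*((3 - 2)*P) = 8*((3 - 2)*(13/3)) = 8*(1*(13/3)) = 8*(13/3) = 104/3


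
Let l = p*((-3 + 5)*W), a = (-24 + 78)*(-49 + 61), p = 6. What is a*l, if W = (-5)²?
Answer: 194400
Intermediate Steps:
a = 648 (a = 54*12 = 648)
W = 25
l = 300 (l = 6*((-3 + 5)*25) = 6*(2*25) = 6*50 = 300)
a*l = 648*300 = 194400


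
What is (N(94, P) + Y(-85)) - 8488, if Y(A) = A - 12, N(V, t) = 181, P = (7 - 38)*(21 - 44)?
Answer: -8404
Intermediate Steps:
P = 713 (P = -31*(-23) = 713)
Y(A) = -12 + A
(N(94, P) + Y(-85)) - 8488 = (181 + (-12 - 85)) - 8488 = (181 - 97) - 8488 = 84 - 8488 = -8404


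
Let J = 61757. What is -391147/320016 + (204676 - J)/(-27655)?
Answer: -56553536989/8850042480 ≈ -6.3902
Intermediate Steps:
-391147/320016 + (204676 - J)/(-27655) = -391147/320016 + (204676 - 1*61757)/(-27655) = -391147*1/320016 + (204676 - 61757)*(-1/27655) = -391147/320016 + 142919*(-1/27655) = -391147/320016 - 142919/27655 = -56553536989/8850042480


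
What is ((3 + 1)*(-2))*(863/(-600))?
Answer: 863/75 ≈ 11.507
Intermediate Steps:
((3 + 1)*(-2))*(863/(-600)) = (4*(-2))*(863*(-1/600)) = -8*(-863/600) = 863/75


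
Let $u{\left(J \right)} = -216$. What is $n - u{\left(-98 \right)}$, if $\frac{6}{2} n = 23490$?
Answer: $8046$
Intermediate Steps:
$n = 7830$ ($n = \frac{1}{3} \cdot 23490 = 7830$)
$n - u{\left(-98 \right)} = 7830 - -216 = 7830 + 216 = 8046$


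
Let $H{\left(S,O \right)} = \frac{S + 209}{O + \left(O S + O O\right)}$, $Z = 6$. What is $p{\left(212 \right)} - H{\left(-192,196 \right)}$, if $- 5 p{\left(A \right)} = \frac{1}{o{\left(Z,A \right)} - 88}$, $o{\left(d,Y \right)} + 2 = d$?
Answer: $- \frac{11}{735} \approx -0.014966$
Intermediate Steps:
$o{\left(d,Y \right)} = -2 + d$
$H{\left(S,O \right)} = \frac{209 + S}{O + O^{2} + O S}$ ($H{\left(S,O \right)} = \frac{209 + S}{O + \left(O S + O^{2}\right)} = \frac{209 + S}{O + \left(O^{2} + O S\right)} = \frac{209 + S}{O + O^{2} + O S}$)
$p{\left(A \right)} = \frac{1}{420}$ ($p{\left(A \right)} = - \frac{1}{5 \left(\left(-2 + 6\right) - 88\right)} = - \frac{1}{5 \left(4 - 88\right)} = - \frac{1}{5 \left(-84\right)} = \left(- \frac{1}{5}\right) \left(- \frac{1}{84}\right) = \frac{1}{420}$)
$p{\left(212 \right)} - H{\left(-192,196 \right)} = \frac{1}{420} - \frac{209 - 192}{196 \left(1 + 196 - 192\right)} = \frac{1}{420} - \frac{1}{196} \cdot \frac{1}{5} \cdot 17 = \frac{1}{420} - \frac{17}{980} = - \frac{11}{735}$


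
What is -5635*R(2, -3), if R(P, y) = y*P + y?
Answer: 50715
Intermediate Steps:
R(P, y) = y + P*y (R(P, y) = P*y + y = y + P*y)
-5635*R(2, -3) = -(-16905)*(1 + 2) = -(-16905)*3 = -5635*(-9) = 50715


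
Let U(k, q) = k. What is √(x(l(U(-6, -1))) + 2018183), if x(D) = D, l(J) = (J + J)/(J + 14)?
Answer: √8072726/2 ≈ 1420.6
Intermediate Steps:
l(J) = 2*J/(14 + J) (l(J) = (2*J)/(14 + J) = 2*J/(14 + J))
√(x(l(U(-6, -1))) + 2018183) = √(2*(-6)/(14 - 6) + 2018183) = √(2*(-6)/8 + 2018183) = √(2*(-6)*(⅛) + 2018183) = √(-3/2 + 2018183) = √(4036363/2) = √8072726/2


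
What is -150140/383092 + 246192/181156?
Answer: 4194713989/4337463397 ≈ 0.96709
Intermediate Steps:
-150140/383092 + 246192/181156 = -150140*1/383092 + 246192*(1/181156) = -37535/95773 + 61548/45289 = 4194713989/4337463397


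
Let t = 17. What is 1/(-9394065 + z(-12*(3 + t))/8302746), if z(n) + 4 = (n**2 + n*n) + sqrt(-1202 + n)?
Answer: -107930903838498051554/1013909924670118715005907313 - 1383791*I*sqrt(1442)/1013909924670118715005907313 ≈ -1.0645e-7 - 5.1827e-20*I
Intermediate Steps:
z(n) = -4 + sqrt(-1202 + n) + 2*n**2 (z(n) = -4 + ((n**2 + n*n) + sqrt(-1202 + n)) = -4 + ((n**2 + n**2) + sqrt(-1202 + n)) = -4 + (2*n**2 + sqrt(-1202 + n)) = -4 + (sqrt(-1202 + n) + 2*n**2) = -4 + sqrt(-1202 + n) + 2*n**2)
1/(-9394065 + z(-12*(3 + t))/8302746) = 1/(-9394065 + (-4 + sqrt(-1202 - 12*(3 + 17)) + 2*(-12*(3 + 17))**2)/8302746) = 1/(-9394065 + (-4 + sqrt(-1202 - 12*20) + 2*(-12*20)**2)*(1/8302746)) = 1/(-9394065 + (-4 + sqrt(-1202 - 240) + 2*(-240)**2)*(1/8302746)) = 1/(-9394065 + (-4 + sqrt(-1442) + 2*57600)*(1/8302746)) = 1/(-9394065 + (-4 + I*sqrt(1442) + 115200)*(1/8302746)) = 1/(-9394065 + (115196 + I*sqrt(1442))*(1/8302746)) = 1/(-9394065 + (57598/4151373 + I*sqrt(1442)/8302746)) = 1/(-38998267743647/4151373 + I*sqrt(1442)/8302746)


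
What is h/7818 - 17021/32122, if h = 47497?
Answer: 348157114/62782449 ≈ 5.5455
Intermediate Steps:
h/7818 - 17021/32122 = 47497/7818 - 17021/32122 = 348157114/62782449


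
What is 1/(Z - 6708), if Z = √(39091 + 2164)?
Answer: -6708/44956009 - √41255/44956009 ≈ -0.00015373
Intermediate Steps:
Z = √41255 ≈ 203.11
1/(Z - 6708) = 1/(√41255 - 6708) = 1/(-6708 + √41255)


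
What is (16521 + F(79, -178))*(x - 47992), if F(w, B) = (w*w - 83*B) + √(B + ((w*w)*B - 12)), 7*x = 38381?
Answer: -1595617824 - 170036*I*√69443 ≈ -1.5956e+9 - 4.4808e+7*I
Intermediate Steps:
x = 5483 (x = (⅐)*38381 = 5483)
F(w, B) = w² + √(-12 + B + B*w²) - 83*B (F(w, B) = (w² - 83*B) + √(B + (w²*B - 12)) = (w² - 83*B) + √(B + (B*w² - 12)) = (w² - 83*B) + √(B + (-12 + B*w²)) = (w² - 83*B) + √(-12 + B + B*w²) = w² + √(-12 + B + B*w²) - 83*B)
(16521 + F(79, -178))*(x - 47992) = (16521 + (79² + √(-12 - 178 - 178*79²) - 83*(-178)))*(5483 - 47992) = (16521 + (6241 + √(-12 - 178 - 178*6241) + 14774))*(-42509) = (16521 + (6241 + √(-12 - 178 - 1110898) + 14774))*(-42509) = (16521 + (6241 + √(-1111088) + 14774))*(-42509) = (16521 + (6241 + 4*I*√69443 + 14774))*(-42509) = (16521 + (21015 + 4*I*√69443))*(-42509) = (37536 + 4*I*√69443)*(-42509) = -1595617824 - 170036*I*√69443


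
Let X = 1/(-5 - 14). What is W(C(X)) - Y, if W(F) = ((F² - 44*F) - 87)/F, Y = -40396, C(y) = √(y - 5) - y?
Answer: 2*(-366729*I + 1533380*√114)/(19*(-I + 4*√114)) ≈ 40351.0 + 40.931*I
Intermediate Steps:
X = -1/19 (X = 1/(-19) = -1/19 ≈ -0.052632)
C(y) = √(-5 + y) - y
W(F) = (-87 + F² - 44*F)/F
W(C(X)) - Y = (-44 + (√(-5 - 1/19) - 1*(-1/19)) - 87/(√(-5 - 1/19) - 1*(-1/19))) - 1*(-40396) = (-44 + (√(-96/19) + 1/19) - 87/(√(-96/19) + 1/19)) + 40396 = (-44 + (4*I*√114/19 + 1/19) - 87/(4*I*√114/19 + 1/19)) + 40396 = (-44 + (1/19 + 4*I*√114/19) - 87/(1/19 + 4*I*√114/19)) + 40396 = (-835/19 - 87/(1/19 + 4*I*√114/19) + 4*I*√114/19) + 40396 = 766689/19 - 87/(1/19 + 4*I*√114/19) + 4*I*√114/19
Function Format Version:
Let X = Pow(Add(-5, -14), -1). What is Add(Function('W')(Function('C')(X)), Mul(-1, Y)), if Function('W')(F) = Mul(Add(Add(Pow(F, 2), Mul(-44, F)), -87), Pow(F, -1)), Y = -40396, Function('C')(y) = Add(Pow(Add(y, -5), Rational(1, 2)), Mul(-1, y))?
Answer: Mul(Rational(2, 19), Pow(Add(Mul(-1, I), Mul(4, Pow(114, Rational(1, 2)))), -1), Add(Mul(-366729, I), Mul(1533380, Pow(114, Rational(1, 2))))) ≈ Add(40351., Mul(40.931, I))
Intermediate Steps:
X = Rational(-1, 19) (X = Pow(-19, -1) = Rational(-1, 19) ≈ -0.052632)
Function('C')(y) = Add(Pow(Add(-5, y), Rational(1, 2)), Mul(-1, y))
Function('W')(F) = Mul(Pow(F, -1), Add(-87, Pow(F, 2), Mul(-44, F))) (Function('W')(F) = Mul(Add(-87, Pow(F, 2), Mul(-44, F)), Pow(F, -1)) = Mul(Pow(F, -1), Add(-87, Pow(F, 2), Mul(-44, F))))
Add(Function('W')(Function('C')(X)), Mul(-1, Y)) = Add(Add(-44, Add(Pow(Add(-5, Rational(-1, 19)), Rational(1, 2)), Mul(-1, Rational(-1, 19))), Mul(-87, Pow(Add(Pow(Add(-5, Rational(-1, 19)), Rational(1, 2)), Mul(-1, Rational(-1, 19))), -1))), Mul(-1, -40396)) = Add(Add(-44, Add(Pow(Rational(-96, 19), Rational(1, 2)), Rational(1, 19)), Mul(-87, Pow(Add(Pow(Rational(-96, 19), Rational(1, 2)), Rational(1, 19)), -1))), 40396) = Add(Add(-44, Add(Mul(Rational(4, 19), I, Pow(114, Rational(1, 2))), Rational(1, 19)), Mul(-87, Pow(Add(Mul(Rational(4, 19), I, Pow(114, Rational(1, 2))), Rational(1, 19)), -1))), 40396) = Add(Add(-44, Add(Rational(1, 19), Mul(Rational(4, 19), I, Pow(114, Rational(1, 2)))), Mul(-87, Pow(Add(Rational(1, 19), Mul(Rational(4, 19), I, Pow(114, Rational(1, 2)))), -1))), 40396) = Add(Add(Rational(-835, 19), Mul(-87, Pow(Add(Rational(1, 19), Mul(Rational(4, 19), I, Pow(114, Rational(1, 2)))), -1)), Mul(Rational(4, 19), I, Pow(114, Rational(1, 2)))), 40396) = Add(Rational(766689, 19), Mul(-87, Pow(Add(Rational(1, 19), Mul(Rational(4, 19), I, Pow(114, Rational(1, 2)))), -1)), Mul(Rational(4, 19), I, Pow(114, Rational(1, 2))))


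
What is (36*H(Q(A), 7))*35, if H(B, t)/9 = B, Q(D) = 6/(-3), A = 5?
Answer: -22680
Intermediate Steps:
Q(D) = -2 (Q(D) = 6*(-⅓) = -2)
H(B, t) = 9*B
(36*H(Q(A), 7))*35 = (36*(9*(-2)))*35 = (36*(-18))*35 = -648*35 = -22680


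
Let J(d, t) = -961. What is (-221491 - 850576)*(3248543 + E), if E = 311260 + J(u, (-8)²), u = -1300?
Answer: -3815317066414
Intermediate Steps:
E = 310299 (E = 311260 - 961 = 310299)
(-221491 - 850576)*(3248543 + E) = (-221491 - 850576)*(3248543 + 310299) = -1072067*3558842 = -3815317066414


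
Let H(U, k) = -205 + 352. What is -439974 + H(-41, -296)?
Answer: -439827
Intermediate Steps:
H(U, k) = 147
-439974 + H(-41, -296) = -439974 + 147 = -439827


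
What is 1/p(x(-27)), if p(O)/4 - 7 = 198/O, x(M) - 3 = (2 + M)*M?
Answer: 113/3296 ≈ 0.034284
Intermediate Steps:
x(M) = 3 + M*(2 + M) (x(M) = 3 + (2 + M)*M = 3 + M*(2 + M))
p(O) = 28 + 792/O (p(O) = 28 + 4*(198/O) = 28 + 792/O)
1/p(x(-27)) = 1/(28 + 792/(3 + (-27)² + 2*(-27))) = 1/(28 + 792/(3 + 729 - 54)) = 1/(28 + 792/678) = 1/(28 + 792*(1/678)) = 1/(28 + 132/113) = 1/(3296/113) = 113/3296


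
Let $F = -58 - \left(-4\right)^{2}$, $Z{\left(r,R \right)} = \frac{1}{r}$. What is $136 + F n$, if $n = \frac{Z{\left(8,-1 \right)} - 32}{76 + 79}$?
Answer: $\frac{18751}{124} \approx 151.22$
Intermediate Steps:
$F = -74$ ($F = -58 - 16 = -74$)
$n = - \frac{51}{248}$ ($n = \frac{\frac{1}{8} - 32}{76 + 79} = \frac{\frac{1}{8} - 32}{155} = \left(- \frac{255}{8}\right) \frac{1}{155} = - \frac{51}{248} \approx -0.20565$)
$136 + F n = 136 - - \frac{1887}{124} = 136 + \frac{1887}{124} = \frac{18751}{124}$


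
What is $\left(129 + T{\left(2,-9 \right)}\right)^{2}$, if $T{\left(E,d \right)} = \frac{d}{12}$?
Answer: $\frac{263169}{16} \approx 16448.0$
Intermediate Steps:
$T{\left(E,d \right)} = \frac{d}{12}$ ($T{\left(E,d \right)} = d \frac{1}{12} = \frac{d}{12}$)
$\left(129 + T{\left(2,-9 \right)}\right)^{2} = \left(129 + \frac{1}{12} \left(-9\right)\right)^{2} = \left(129 - \frac{3}{4}\right)^{2} = \left(\frac{513}{4}\right)^{2} = \frac{263169}{16}$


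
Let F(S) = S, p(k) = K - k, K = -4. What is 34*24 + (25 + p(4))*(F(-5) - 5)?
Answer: 646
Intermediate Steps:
p(k) = -4 - k
34*24 + (25 + p(4))*(F(-5) - 5) = 34*24 + (25 + (-4 - 1*4))*(-5 - 5) = 816 + (25 + (-4 - 4))*(-10) = 816 + (25 - 8)*(-10) = 816 + 17*(-10) = 816 - 170 = 646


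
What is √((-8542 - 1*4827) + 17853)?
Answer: 2*√1121 ≈ 66.963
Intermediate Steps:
√((-8542 - 1*4827) + 17853) = √((-8542 - 4827) + 17853) = √(-13369 + 17853) = √4484 = 2*√1121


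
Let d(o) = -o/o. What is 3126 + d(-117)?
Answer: 3125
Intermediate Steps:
d(o) = -1 (d(o) = -1*1 = -1)
3126 + d(-117) = 3126 - 1 = 3125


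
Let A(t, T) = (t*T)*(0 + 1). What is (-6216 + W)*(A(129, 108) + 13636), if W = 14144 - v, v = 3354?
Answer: 126096032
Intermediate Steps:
A(t, T) = T*t (A(t, T) = (T*t)*1 = T*t)
W = 10790 (W = 14144 - 1*3354 = 14144 - 3354 = 10790)
(-6216 + W)*(A(129, 108) + 13636) = (-6216 + 10790)*(108*129 + 13636) = 4574*(13932 + 13636) = 4574*27568 = 126096032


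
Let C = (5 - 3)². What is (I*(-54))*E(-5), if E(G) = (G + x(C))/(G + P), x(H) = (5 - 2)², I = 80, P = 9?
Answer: -4320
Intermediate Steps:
C = 4 (C = 2² = 4)
x(H) = 9 (x(H) = 3² = 9)
E(G) = 1 (E(G) = (G + 9)/(G + 9) = (9 + G)/(9 + G) = 1)
(I*(-54))*E(-5) = (80*(-54))*1 = -4320*1 = -4320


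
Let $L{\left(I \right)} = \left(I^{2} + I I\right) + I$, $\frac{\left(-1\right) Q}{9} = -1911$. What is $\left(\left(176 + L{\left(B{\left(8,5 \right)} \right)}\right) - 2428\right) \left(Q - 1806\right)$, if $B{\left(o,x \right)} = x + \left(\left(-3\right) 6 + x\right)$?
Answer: $-32817876$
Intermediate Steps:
$Q = 17199$ ($Q = \left(-9\right) \left(-1911\right) = 17199$)
$B{\left(o,x \right)} = -18 + 2 x$ ($B{\left(o,x \right)} = x + \left(-18 + x\right) = -18 + 2 x$)
$L{\left(I \right)} = I + 2 I^{2}$ ($L{\left(I \right)} = \left(I^{2} + I^{2}\right) + I = 2 I^{2} + I = I + 2 I^{2}$)
$\left(\left(176 + L{\left(B{\left(8,5 \right)} \right)}\right) - 2428\right) \left(Q - 1806\right) = \left(\left(176 + \left(-18 + 2 \cdot 5\right) \left(1 + 2 \left(-18 + 2 \cdot 5\right)\right)\right) - 2428\right) \left(17199 - 1806\right) = \left(\left(176 + \left(-18 + 10\right) \left(1 + 2 \left(-18 + 10\right)\right)\right) - 2428\right) 15393 = \left(\left(176 - 8 \left(1 + 2 \left(-8\right)\right)\right) - 2428\right) 15393 = \left(\left(176 - 8 \left(1 - 16\right)\right) - 2428\right) 15393 = \left(\left(176 - -120\right) - 2428\right) 15393 = \left(\left(176 + 120\right) - 2428\right) 15393 = \left(296 - 2428\right) 15393 = \left(-2132\right) 15393 = -32817876$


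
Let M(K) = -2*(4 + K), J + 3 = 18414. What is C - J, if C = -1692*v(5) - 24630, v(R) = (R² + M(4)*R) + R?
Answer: 41559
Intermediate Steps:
J = 18411 (J = -3 + 18414 = 18411)
M(K) = -8 - 2*K
v(R) = R² - 15*R (v(R) = (R² + (-8 - 2*4)*R) + R = (R² + (-8 - 8)*R) + R = (R² - 16*R) + R = R² - 15*R)
C = 59970 (C = -8460*(-15 + 5) - 24630 = -8460*(-10) - 24630 = -1692*(-50) - 24630 = 84600 - 24630 = 59970)
C - J = 59970 - 1*18411 = 59970 - 18411 = 41559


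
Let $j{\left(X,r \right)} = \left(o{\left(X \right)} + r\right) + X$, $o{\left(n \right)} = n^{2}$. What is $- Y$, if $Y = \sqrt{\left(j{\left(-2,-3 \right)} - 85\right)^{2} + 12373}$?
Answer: $- \sqrt{19769} \approx -140.6$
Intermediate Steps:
$j{\left(X,r \right)} = X + r + X^{2}$ ($j{\left(X,r \right)} = \left(X^{2} + r\right) + X = \left(r + X^{2}\right) + X = X + r + X^{2}$)
$Y = \sqrt{19769}$ ($Y = \sqrt{\left(\left(-2 - 3 + \left(-2\right)^{2}\right) - 85\right)^{2} + 12373} = \sqrt{\left(\left(-2 - 3 + 4\right) - 85\right)^{2} + 12373} = \sqrt{\left(-1 - 85\right)^{2} + 12373} = \sqrt{\left(-86\right)^{2} + 12373} = \sqrt{7396 + 12373} = \sqrt{19769} \approx 140.6$)
$- Y = - \sqrt{19769}$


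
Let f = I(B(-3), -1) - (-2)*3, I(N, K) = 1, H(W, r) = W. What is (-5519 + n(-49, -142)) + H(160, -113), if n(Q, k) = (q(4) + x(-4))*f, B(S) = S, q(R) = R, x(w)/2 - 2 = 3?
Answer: -5261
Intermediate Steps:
x(w) = 10 (x(w) = 4 + 2*3 = 4 + 6 = 10)
f = 7 (f = 1 - (-2)*3 = 1 - 2*(-3) = 1 + 6 = 7)
n(Q, k) = 98 (n(Q, k) = (4 + 10)*7 = 14*7 = 98)
(-5519 + n(-49, -142)) + H(160, -113) = (-5519 + 98) + 160 = -5421 + 160 = -5261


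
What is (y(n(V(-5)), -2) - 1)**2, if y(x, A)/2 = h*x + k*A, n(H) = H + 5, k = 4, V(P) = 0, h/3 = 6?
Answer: 26569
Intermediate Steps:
h = 18 (h = 3*6 = 18)
n(H) = 5 + H
y(x, A) = 8*A + 36*x (y(x, A) = 2*(18*x + 4*A) = 2*(4*A + 18*x) = 8*A + 36*x)
(y(n(V(-5)), -2) - 1)**2 = ((8*(-2) + 36*(5 + 0)) - 1)**2 = ((-16 + 36*5) - 1)**2 = ((-16 + 180) - 1)**2 = (164 - 1)**2 = 163**2 = 26569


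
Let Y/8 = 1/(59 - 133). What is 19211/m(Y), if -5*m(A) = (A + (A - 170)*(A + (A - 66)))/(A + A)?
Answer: 3554035/1927519 ≈ 1.8438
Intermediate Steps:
Y = -4/37 (Y = 8/(59 - 133) = 8/(-74) = 8*(-1/74) = -4/37 ≈ -0.10811)
m(A) = -(A + (-170 + A)*(-66 + 2*A))/(10*A) (m(A) = -(A + (A - 170)*(A + (A - 66)))/(5*(A + A)) = -(A + (-170 + A)*(A + (-66 + A)))/(5*(2*A)) = -(A + (-170 + A)*(-66 + 2*A))*1/(2*A)/5 = -(A + (-170 + A)*(-66 + 2*A))/(10*A))
19211/m(Y) = 19211/(81/2 - 1122/(-4/37) - 1/5*(-4/37)) = 19211/(81/2 - 1122*(-37/4) + 4/185) = 19211/(81/2 + 20757/2 + 4/185) = 19211/(1927519/185) = 19211*(185/1927519) = 3554035/1927519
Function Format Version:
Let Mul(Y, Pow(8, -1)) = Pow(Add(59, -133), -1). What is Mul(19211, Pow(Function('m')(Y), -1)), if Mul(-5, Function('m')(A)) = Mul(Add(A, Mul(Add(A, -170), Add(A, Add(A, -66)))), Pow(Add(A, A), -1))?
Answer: Rational(3554035, 1927519) ≈ 1.8438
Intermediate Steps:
Y = Rational(-4, 37) (Y = Mul(8, Pow(Add(59, -133), -1)) = Mul(8, Pow(-74, -1)) = Mul(8, Rational(-1, 74)) = Rational(-4, 37) ≈ -0.10811)
Function('m')(A) = Mul(Rational(-1, 10), Pow(A, -1), Add(A, Mul(Add(-170, A), Add(-66, Mul(2, A))))) (Function('m')(A) = Mul(Rational(-1, 5), Mul(Add(A, Mul(Add(A, -170), Add(A, Add(A, -66)))), Pow(Add(A, A), -1))) = Mul(Rational(-1, 5), Mul(Add(A, Mul(Add(-170, A), Add(A, Add(-66, A)))), Pow(Mul(2, A), -1))) = Mul(Rational(-1, 5), Mul(Add(A, Mul(Add(-170, A), Add(-66, Mul(2, A)))), Mul(Rational(1, 2), Pow(A, -1)))) = Mul(Rational(-1, 5), Mul(Rational(1, 2), Pow(A, -1), Add(A, Mul(Add(-170, A), Add(-66, Mul(2, A)))))) = Mul(Rational(-1, 10), Pow(A, -1), Add(A, Mul(Add(-170, A), Add(-66, Mul(2, A))))))
Mul(19211, Pow(Function('m')(Y), -1)) = Mul(19211, Pow(Add(Rational(81, 2), Mul(-1122, Pow(Rational(-4, 37), -1)), Mul(Rational(-1, 5), Rational(-4, 37))), -1)) = Mul(19211, Pow(Add(Rational(81, 2), Mul(-1122, Rational(-37, 4)), Rational(4, 185)), -1)) = Mul(19211, Pow(Add(Rational(81, 2), Rational(20757, 2), Rational(4, 185)), -1)) = Mul(19211, Pow(Rational(1927519, 185), -1)) = Mul(19211, Rational(185, 1927519)) = Rational(3554035, 1927519)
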